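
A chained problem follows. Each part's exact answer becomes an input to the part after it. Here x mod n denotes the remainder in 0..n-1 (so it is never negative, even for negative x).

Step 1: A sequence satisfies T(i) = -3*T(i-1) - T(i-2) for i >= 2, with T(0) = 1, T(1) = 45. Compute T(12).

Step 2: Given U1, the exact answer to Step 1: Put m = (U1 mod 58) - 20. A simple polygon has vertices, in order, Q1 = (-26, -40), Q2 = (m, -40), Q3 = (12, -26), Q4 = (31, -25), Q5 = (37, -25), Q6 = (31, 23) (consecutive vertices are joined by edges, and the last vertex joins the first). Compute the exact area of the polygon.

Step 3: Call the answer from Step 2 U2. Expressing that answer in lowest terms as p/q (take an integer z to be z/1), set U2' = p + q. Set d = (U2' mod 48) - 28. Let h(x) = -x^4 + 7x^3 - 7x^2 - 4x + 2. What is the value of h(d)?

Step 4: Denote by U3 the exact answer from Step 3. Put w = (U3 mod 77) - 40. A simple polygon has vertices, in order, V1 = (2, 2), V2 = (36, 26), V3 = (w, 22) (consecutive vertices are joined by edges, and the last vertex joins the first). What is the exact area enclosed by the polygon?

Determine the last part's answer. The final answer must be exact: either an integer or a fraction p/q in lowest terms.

388

Step 1: T(2) = -3*(45) - 1*(1) = -136; iterating: T(2)=-136, T(3)=363, T(4)=-953, T(5)=2496, T(6)=-6535, T(7)=17109, T(8)=-44792, T(9)=117267, T(10)=-307009, T(11)=803760, T(12)=-2104271; answer -2104271
Step 2: U1 = -2104271; m = 7; cross terms: (-26*-40 - 7*-40)=1320, (7*-26 - 12*-40)=298, (12*-25 - 31*-26)=506, (31*-25 - 37*-25)=150, (37*23 - 31*-25)=1626, (31*-40 - -26*23)=-642; twice the area = |3258| = 3258; area = 1629; answer 1629
Step 3: U2 = 1629; threaded value p + q = 1630; d = 18; -1*(18)^4 + 7*(18)^3 - 7*(18)^2 - 4*(18)^1 + 2 = (-104976) + (40824) + (-2268) + (-72) + (2) = -66490; answer -66490
Step 4: U3 = -66490; w = -2; cross terms: (2*26 - 36*2)=-20, (36*22 - -2*26)=844, (-2*2 - 2*22)=-48; twice the area = |776| = 776; area = 388; answer 388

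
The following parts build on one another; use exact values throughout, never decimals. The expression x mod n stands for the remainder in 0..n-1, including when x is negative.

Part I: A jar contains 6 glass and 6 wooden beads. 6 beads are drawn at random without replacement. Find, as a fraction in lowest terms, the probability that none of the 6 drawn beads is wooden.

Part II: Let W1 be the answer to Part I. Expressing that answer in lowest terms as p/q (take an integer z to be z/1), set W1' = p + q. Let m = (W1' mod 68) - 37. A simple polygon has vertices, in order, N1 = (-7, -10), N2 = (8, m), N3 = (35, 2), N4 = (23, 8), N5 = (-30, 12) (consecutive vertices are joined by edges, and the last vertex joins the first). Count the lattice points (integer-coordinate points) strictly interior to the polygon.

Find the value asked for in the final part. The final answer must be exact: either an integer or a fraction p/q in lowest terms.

Part I: total draws C(12,6) = 924; favorable C(6,6) = 1; P = 1/924; answer 1/924
Part II: W1 = 1/924; threaded value p + q = 925; m = 4; cross terms: (-7*4 - 8*-10)=52, (8*2 - 35*4)=-124, (35*8 - 23*2)=234, (23*12 - -30*8)=516, (-30*-10 - -7*12)=384; twice the area = |1062| = 1062; area = 531; boundary points = 1 + 1 + 6 + 1 + 1 = 10; strictly interior points = area - boundary/2 + 1 = 527; answer 527

527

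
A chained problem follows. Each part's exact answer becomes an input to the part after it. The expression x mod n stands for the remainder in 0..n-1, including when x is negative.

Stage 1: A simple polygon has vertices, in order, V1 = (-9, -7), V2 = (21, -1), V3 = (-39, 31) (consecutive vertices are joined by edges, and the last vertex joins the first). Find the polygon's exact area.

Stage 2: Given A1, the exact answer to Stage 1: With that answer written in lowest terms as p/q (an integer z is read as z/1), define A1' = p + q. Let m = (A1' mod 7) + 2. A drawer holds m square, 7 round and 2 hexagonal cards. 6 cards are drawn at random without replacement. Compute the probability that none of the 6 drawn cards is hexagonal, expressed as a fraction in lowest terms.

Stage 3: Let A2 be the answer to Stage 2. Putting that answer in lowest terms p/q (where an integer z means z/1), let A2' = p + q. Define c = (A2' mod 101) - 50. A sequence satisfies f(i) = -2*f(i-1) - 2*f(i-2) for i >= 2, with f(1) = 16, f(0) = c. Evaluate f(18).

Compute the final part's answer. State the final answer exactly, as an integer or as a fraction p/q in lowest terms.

Stage 1: cross terms: (-9*-1 - 21*-7)=156, (21*31 - -39*-1)=612, (-39*-7 - -9*31)=552; twice the area = |1320| = 1320; area = 660; answer 660
Stage 2: A1 = 660; threaded value p + q = 661; m = 5; total draws C(14,6) = 3003; favorable C(12,6) = 924; P = 4/13; answer 4/13
Stage 3: A2 = 4/13; threaded value p + q = 17; c = -33; f(2) = -2*(16) - 2*(-33) = 34; iterating: f(2)=34, f(3)=-100, f(4)=132, f(5)=-64, f(6)=-136, f(7)=400, f(8)=-528, f(9)=256, f(10)=544, f(11)=-1600, f(12)=2112, f(13)=-1024, f(14)=-2176, f(15)=6400, f(16)=-8448, f(17)=4096, f(18)=8704; answer 8704

8704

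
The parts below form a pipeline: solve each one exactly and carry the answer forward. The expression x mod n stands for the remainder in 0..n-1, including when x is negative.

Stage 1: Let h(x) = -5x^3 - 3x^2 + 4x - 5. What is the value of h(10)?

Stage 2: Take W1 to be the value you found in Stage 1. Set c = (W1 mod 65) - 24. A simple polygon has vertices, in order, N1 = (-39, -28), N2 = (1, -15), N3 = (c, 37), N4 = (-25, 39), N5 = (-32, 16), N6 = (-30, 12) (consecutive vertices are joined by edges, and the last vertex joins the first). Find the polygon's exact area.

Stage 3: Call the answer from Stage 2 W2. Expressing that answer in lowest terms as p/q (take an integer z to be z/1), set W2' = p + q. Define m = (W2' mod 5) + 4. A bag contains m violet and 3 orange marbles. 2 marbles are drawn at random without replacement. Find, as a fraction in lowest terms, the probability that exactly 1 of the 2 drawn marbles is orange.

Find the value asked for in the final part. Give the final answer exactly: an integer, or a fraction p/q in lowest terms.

Stage 1: -5*(10)^3 - 3*(10)^2 + 4*(10)^1 - 5 = (-5000) + (-300) + (40) + (-5) = -5265; answer -5265
Stage 2: W1 = -5265; c = -24; cross terms: (-39*-15 - 1*-28)=613, (1*37 - -24*-15)=-323, (-24*39 - -25*37)=-11, (-25*16 - -32*39)=848, (-32*12 - -30*16)=96, (-30*-28 - -39*12)=1308; twice the area = |2531| = 2531; area = 2531/2; answer 2531/2
Stage 3: W2 = 2531/2; threaded value p + q = 2533; m = 7; total draws C(10,2) = 45; favorable C(3,1)*C(7,1) = 21; P = 7/15; answer 7/15

7/15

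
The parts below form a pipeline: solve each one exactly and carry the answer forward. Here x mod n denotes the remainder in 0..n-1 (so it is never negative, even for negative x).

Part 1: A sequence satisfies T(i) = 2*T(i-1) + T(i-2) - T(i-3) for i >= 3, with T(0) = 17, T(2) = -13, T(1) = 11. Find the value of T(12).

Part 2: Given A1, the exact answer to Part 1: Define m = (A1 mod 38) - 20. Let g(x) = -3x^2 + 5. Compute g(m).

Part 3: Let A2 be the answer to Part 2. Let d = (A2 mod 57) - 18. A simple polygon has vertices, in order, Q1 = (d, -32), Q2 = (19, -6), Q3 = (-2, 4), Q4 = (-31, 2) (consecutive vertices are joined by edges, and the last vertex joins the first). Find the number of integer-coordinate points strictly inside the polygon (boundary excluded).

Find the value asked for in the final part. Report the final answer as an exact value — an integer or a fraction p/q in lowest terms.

774

Part 1: T(3) = 2*(-13) + 1*(11) - 1*(17) = -32; iterating: T(3)=-32, T(4)=-88, T(5)=-195, T(6)=-446, T(7)=-999, T(8)=-2249, T(9)=-5051, T(10)=-11352, T(11)=-25506, T(12)=-57313; answer -57313
Part 2: A1 = -57313; m = 9; -3*(9)^2 + 5 = (-243) + (5) = -238; answer -238
Part 3: A2 = -238; d = 29; cross terms: (29*-6 - 19*-32)=434, (19*4 - -2*-6)=64, (-2*2 - -31*4)=120, (-31*-32 - 29*2)=934; twice the area = |1552| = 1552; area = 776; boundary points = 2 + 1 + 1 + 2 = 6; strictly interior points = area - boundary/2 + 1 = 774; answer 774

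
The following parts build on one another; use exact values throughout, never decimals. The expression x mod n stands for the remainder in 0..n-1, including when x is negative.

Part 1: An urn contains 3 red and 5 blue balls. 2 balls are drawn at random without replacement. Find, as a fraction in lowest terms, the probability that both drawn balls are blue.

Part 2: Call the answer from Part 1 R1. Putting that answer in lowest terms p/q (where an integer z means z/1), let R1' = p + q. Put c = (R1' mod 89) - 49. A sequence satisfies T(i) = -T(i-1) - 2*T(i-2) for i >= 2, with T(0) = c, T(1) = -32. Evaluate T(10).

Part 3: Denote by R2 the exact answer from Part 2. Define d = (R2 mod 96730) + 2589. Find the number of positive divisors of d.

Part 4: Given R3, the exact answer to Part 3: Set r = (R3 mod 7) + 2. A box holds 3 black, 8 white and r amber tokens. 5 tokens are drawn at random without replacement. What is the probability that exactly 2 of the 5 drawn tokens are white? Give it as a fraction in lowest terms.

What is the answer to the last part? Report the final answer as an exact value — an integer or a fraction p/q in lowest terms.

385/969

Part 1: total draws C(8,2) = 28; favorable C(5,2) = 10; P = 5/14; answer 5/14
Part 2: R1 = 5/14; threaded value p + q = 19; c = -30; T(2) = -1*(-32) - 2*(-30) = 92; iterating: T(2)=92, T(3)=-28, T(4)=-156, T(5)=212, T(6)=100, T(7)=-524, T(8)=324, T(9)=724, T(10)=-1372; answer -1372
Part 3: R2 = -1372; d = 97947; 97947 = 3^2 * 10883; number of divisors = (2+1) * (1+1) = 6; answer 6
Part 4: R3 = 6; r = 8; total draws C(19,5) = 11628; favorable C(8,2)*C(11,3) = 4620; P = 385/969; answer 385/969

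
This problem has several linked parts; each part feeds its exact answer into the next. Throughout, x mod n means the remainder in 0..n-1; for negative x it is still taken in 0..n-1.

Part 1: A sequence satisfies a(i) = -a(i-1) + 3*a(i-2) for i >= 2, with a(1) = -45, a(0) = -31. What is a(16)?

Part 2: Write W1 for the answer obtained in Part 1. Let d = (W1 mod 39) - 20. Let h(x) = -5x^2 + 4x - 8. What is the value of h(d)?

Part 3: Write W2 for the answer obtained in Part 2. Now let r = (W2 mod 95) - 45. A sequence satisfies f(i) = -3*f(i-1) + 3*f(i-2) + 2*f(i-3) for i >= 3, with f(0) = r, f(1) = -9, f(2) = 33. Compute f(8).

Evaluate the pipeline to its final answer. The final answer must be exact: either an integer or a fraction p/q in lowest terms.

108981

Part 1: a(2) = -1*(-45) + 3*(-31) = -48; iterating: a(2)=-48, a(3)=-87, a(4)=-57, a(5)=-204, a(6)=33, a(7)=-645, a(8)=744, a(9)=-2679, a(10)=4911, a(11)=-12948, a(12)=27681, a(13)=-66525, a(14)=149568, a(15)=-349143, a(16)=797847; answer 797847
Part 2: W1 = 797847; d = 4; -5*(4)^2 + 4*(4)^1 - 8 = (-80) + (16) + (-8) = -72; answer -72
Part 3: W2 = -72; r = -22; f(3) = -3*(33) + 3*(-9) + 2*(-22) = -170; iterating: f(3)=-170, f(4)=591, f(5)=-2217, f(6)=8084, f(7)=-29721, f(8)=108981; answer 108981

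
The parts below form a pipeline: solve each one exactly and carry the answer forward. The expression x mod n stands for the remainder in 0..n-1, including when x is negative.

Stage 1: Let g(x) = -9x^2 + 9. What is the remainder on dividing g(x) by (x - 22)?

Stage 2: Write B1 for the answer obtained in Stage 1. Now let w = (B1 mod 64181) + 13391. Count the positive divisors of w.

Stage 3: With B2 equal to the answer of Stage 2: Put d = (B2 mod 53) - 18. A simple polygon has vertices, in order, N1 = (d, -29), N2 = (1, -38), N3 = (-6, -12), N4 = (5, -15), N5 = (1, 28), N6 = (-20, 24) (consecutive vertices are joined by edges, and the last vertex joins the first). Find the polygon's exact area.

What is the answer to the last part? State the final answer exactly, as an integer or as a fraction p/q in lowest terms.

815

Stage 1: remainder = value at the root: -9*(22)^2 + 9 = (-4356) + (9) = -4347; answer -4347
Stage 2: B1 = -4347; w = 73225; 73225 = 5^2 * 29 * 101; number of divisors = (2+1) * (1+1) * (1+1) = 12; answer 12
Stage 3: B2 = 12; d = -6; cross terms: (-6*-38 - 1*-29)=257, (1*-12 - -6*-38)=-240, (-6*-15 - 5*-12)=150, (5*28 - 1*-15)=155, (1*24 - -20*28)=584, (-20*-29 - -6*24)=724; twice the area = |1630| = 1630; area = 815; answer 815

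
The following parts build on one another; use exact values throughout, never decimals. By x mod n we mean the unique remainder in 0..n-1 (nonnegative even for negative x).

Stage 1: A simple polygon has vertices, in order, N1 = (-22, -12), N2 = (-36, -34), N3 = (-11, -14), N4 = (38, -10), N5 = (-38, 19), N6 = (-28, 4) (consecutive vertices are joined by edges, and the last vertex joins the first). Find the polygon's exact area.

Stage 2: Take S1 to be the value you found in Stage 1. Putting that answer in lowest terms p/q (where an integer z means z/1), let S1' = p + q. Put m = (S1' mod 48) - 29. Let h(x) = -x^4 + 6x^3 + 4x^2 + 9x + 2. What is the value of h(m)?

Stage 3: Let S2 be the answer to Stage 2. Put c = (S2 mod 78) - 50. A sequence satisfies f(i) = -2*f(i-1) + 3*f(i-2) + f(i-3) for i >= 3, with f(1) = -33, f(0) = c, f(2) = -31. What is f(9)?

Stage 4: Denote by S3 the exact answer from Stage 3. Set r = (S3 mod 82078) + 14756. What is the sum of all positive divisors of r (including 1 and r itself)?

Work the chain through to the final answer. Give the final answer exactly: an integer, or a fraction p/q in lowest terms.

115920

Stage 1: cross terms: (-22*-34 - -36*-12)=316, (-36*-14 - -11*-34)=130, (-11*-10 - 38*-14)=642, (38*19 - -38*-10)=342, (-38*4 - -28*19)=380, (-28*-12 - -22*4)=424; twice the area = |2234| = 2234; area = 1117; answer 1117
Stage 2: S1 = 1117; threaded value p + q = 1118; m = -15; -1*(-15)^4 + 6*(-15)^3 + 4*(-15)^2 + 9*(-15)^1 + 2 = (-50625) + (-20250) + (900) + (-135) + (2) = -70108; answer -70108
Stage 3: S2 = -70108; c = -36; f(3) = -2*(-31) + 3*(-33) + 1*(-36) = -73; iterating: f(3)=-73, f(4)=20, f(5)=-290, f(6)=567, f(7)=-1984, f(8)=5379, f(9)=-16143; answer -16143
Stage 4: S3 = -16143; r = 80691; 80691 = 3 * 13 * 2069; sigma = (1 + 3) * (1 + 13) * (1 + 2069) = 4 * 14 * 2070 = 115920; answer 115920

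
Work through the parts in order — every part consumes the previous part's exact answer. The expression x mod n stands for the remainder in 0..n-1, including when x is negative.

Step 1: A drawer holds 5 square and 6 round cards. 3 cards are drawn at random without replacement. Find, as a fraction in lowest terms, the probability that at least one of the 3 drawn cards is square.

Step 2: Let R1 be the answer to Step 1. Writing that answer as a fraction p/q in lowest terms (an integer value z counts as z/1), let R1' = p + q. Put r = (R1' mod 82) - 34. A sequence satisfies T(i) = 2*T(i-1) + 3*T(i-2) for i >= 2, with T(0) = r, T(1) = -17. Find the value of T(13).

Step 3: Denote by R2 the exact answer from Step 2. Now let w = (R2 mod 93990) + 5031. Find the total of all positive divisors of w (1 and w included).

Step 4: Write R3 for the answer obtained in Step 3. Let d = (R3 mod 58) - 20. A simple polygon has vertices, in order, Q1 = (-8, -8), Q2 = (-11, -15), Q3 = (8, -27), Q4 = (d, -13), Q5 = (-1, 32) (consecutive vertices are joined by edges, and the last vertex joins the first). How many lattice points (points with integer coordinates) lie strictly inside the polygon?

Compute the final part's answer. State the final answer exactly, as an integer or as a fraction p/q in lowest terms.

1059

Step 1: total draws C(11,3) = 165; complement C(6,3) = 20; favorable 165 - 20 = 145; P = 29/33; answer 29/33
Step 2: R1 = 29/33; threaded value p + q = 62; r = 28; T(2) = 2*(-17) + 3*(28) = 50; iterating: T(2)=50, T(3)=49, T(4)=248, T(5)=643, T(6)=2030, T(7)=5989, T(8)=18068, T(9)=54103, T(10)=162410, T(11)=487129, T(12)=1461488, T(13)=4384363; answer 4384363
Step 3: R2 = 4384363; w = 65854; 65854 = 2 * 19 * 1733; sigma = (1 + 2) * (1 + 19) * (1 + 1733) = 3 * 20 * 1734 = 104040; answer 104040
Step 4: R3 = 104040; d = 26; cross terms: (-8*-15 - -11*-8)=32, (-11*-27 - 8*-15)=417, (8*-13 - 26*-27)=598, (26*32 - -1*-13)=819, (-1*-8 - -8*32)=264; twice the area = |2130| = 2130; area = 1065; boundary points = 1 + 1 + 2 + 9 + 1 = 14; strictly interior points = area - boundary/2 + 1 = 1059; answer 1059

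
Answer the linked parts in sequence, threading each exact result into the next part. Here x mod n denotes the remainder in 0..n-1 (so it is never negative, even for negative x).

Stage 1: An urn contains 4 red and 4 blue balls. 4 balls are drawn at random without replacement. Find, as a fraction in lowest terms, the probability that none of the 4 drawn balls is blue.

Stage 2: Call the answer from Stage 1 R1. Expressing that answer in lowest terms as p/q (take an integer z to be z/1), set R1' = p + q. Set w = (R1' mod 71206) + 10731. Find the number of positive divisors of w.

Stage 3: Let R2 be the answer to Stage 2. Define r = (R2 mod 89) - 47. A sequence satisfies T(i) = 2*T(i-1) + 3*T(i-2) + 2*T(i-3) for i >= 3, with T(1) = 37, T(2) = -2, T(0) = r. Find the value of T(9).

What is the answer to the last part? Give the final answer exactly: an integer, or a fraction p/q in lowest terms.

Stage 1: total draws C(8,4) = 70; favorable C(4,4) = 1; P = 1/70; answer 1/70
Stage 2: R1 = 1/70; threaded value p + q = 71; w = 10802; 10802 = 2 * 11 * 491; number of divisors = (1+1) * (1+1) * (1+1) = 8; answer 8
Stage 3: R2 = 8; r = -39; T(3) = 2*(-2) + 3*(37) + 2*(-39) = 29; iterating: T(3)=29, T(4)=126, T(5)=335, T(6)=1106, T(7)=3469, T(8)=10926, T(9)=34471; answer 34471

34471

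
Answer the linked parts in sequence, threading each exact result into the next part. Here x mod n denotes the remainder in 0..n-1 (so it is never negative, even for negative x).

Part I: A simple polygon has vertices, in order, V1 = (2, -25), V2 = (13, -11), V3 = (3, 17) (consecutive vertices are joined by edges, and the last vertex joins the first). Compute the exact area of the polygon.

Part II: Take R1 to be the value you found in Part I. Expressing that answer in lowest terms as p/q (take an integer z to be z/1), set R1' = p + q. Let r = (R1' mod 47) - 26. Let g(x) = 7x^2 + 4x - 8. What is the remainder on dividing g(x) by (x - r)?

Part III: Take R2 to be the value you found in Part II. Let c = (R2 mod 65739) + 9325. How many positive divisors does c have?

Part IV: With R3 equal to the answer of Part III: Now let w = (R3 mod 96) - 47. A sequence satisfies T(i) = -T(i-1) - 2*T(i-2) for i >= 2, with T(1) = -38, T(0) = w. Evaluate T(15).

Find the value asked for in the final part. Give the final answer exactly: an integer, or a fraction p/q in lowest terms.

Part I: cross terms: (2*-11 - 13*-25)=303, (13*17 - 3*-11)=254, (3*-25 - 2*17)=-109; twice the area = |448| = 448; area = 224; answer 224
Part II: R1 = 224; threaded value p + q = 225; r = 11; remainder = value at the root: 7*(11)^2 + 4*(11)^1 - 8 = (847) + (44) + (-8) = 883; answer 883
Part III: R2 = 883; c = 10208; 10208 = 2^5 * 11 * 29; number of divisors = (5+1) * (1+1) * (1+1) = 24; answer 24
Part IV: R3 = 24; w = -23; T(2) = -1*(-38) - 2*(-23) = 84; iterating: T(2)=84, T(3)=-8, T(4)=-160, T(5)=176, T(6)=144, T(7)=-496, T(8)=208, T(9)=784, T(10)=-1200, T(11)=-368, T(12)=2768, T(13)=-2032, T(14)=-3504, T(15)=7568; answer 7568

7568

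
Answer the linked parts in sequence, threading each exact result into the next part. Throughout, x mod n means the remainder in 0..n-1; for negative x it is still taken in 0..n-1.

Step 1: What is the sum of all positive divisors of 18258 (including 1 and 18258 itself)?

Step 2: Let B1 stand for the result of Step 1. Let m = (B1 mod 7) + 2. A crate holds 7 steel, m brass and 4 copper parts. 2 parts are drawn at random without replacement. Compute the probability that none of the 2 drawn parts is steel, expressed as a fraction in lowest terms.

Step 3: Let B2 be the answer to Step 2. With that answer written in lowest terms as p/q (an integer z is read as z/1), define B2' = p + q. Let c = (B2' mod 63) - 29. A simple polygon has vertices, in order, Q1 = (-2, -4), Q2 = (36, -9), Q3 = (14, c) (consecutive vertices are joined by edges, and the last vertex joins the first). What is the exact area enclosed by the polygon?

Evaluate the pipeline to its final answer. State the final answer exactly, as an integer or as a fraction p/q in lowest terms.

74

Step 1: 18258 = 2 * 3 * 17 * 179; sigma = (1 + 2) * (1 + 3) * (1 + 17) * (1 + 179) = 3 * 4 * 18 * 180 = 38880; answer 38880
Step 2: B1 = 38880; m = 4; total draws C(15,2) = 105; favorable C(8,2) = 28; P = 4/15; answer 4/15
Step 3: B2 = 4/15; threaded value p + q = 19; c = -10; cross terms: (-2*-9 - 36*-4)=162, (36*-10 - 14*-9)=-234, (14*-4 - -2*-10)=-76; twice the area = |-148| = 148; area = 74; answer 74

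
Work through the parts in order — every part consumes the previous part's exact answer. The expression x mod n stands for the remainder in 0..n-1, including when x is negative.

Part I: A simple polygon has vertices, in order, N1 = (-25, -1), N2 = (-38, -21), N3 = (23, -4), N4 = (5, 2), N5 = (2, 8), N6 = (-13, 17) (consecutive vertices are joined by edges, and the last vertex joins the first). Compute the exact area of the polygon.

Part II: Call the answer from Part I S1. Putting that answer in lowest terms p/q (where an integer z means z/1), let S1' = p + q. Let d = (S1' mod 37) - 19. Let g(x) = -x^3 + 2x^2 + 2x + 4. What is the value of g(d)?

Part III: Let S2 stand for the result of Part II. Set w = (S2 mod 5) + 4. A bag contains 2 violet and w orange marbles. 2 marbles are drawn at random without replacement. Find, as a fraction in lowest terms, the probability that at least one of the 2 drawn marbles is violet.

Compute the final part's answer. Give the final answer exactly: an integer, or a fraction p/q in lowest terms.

Part I: cross terms: (-25*-21 - -38*-1)=487, (-38*-4 - 23*-21)=635, (23*2 - 5*-4)=66, (5*8 - 2*2)=36, (2*17 - -13*8)=138, (-13*-1 - -25*17)=438; twice the area = |1800| = 1800; area = 900; answer 900
Part II: S1 = 900; threaded value p + q = 901; d = -6; -1*(-6)^3 + 2*(-6)^2 + 2*(-6)^1 + 4 = (216) + (72) + (-12) + (4) = 280; answer 280
Part III: S2 = 280; w = 4; total draws C(6,2) = 15; complement C(4,2) = 6; favorable 15 - 6 = 9; P = 3/5; answer 3/5

3/5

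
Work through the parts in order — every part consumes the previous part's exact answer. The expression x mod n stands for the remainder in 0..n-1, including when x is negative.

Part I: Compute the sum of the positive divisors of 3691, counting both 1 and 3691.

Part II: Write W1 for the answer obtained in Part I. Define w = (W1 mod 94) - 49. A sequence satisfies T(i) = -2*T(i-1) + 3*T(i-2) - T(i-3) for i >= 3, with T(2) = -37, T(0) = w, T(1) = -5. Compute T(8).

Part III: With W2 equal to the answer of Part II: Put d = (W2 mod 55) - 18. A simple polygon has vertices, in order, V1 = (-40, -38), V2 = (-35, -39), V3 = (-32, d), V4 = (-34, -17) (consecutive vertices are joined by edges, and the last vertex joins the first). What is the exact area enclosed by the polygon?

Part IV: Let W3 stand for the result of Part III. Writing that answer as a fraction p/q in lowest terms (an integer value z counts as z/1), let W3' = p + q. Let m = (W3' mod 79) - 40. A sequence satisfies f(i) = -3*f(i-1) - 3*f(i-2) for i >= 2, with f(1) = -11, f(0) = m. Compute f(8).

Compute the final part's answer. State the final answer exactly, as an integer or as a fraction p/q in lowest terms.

Part I: 3691 is prime, so its only divisors are 1 and 3691; sigma = 1 + 3691 = 3692; answer 3692
Part II: W1 = 3692; w = -23; T(3) = -2*(-37) + 3*(-5) - 1*(-23) = 82; iterating: T(3)=82, T(4)=-270, T(5)=823, T(6)=-2538, T(7)=7815, T(8)=-24067; answer -24067
Part III: W2 = -24067; d = 5; cross terms: (-40*-39 - -35*-38)=230, (-35*5 - -32*-39)=-1423, (-32*-17 - -34*5)=714, (-34*-38 - -40*-17)=612; twice the area = |133| = 133; area = 133/2; answer 133/2
Part IV: W3 = 133/2; threaded value p + q = 135; m = 16; f(2) = -3*(-11) - 3*(16) = -15; iterating: f(2)=-15, f(3)=78, f(4)=-189, f(5)=333, f(6)=-432, f(7)=297, f(8)=405; answer 405

405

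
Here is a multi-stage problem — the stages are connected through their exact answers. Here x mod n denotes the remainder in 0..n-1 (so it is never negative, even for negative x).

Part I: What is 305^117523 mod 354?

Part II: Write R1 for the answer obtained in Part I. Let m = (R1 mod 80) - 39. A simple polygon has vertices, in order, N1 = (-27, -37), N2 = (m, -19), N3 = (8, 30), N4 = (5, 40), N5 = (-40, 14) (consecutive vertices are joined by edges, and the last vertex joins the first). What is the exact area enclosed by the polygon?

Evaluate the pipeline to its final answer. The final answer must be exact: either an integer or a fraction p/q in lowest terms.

Part I: squarings mod 354: 305^1=305, 305^2=277, 305^4=265, 305^8=133, 305^16=343, 305^32=121, 305^64=127, 305^128=199, 305^256=307, 305^512=85, 305^1024=145, 305^2048=139, 305^4096=205, 305^8192=253, 305^16384=289, 305^32768=331, 305^65536=175; 305^117523 = 305^1 * 305^2 * 305^16 * 305^256 * 305^512 * 305^2048 * 305^16384 * 305^32768 * 305^65536 = 347 (mod 354); answer 347
Part II: R1 = 347; m = -12; cross terms: (-27*-19 - -12*-37)=69, (-12*30 - 8*-19)=-208, (8*40 - 5*30)=170, (5*14 - -40*40)=1670, (-40*-37 - -27*14)=1858; twice the area = |3559| = 3559; area = 3559/2; answer 3559/2

3559/2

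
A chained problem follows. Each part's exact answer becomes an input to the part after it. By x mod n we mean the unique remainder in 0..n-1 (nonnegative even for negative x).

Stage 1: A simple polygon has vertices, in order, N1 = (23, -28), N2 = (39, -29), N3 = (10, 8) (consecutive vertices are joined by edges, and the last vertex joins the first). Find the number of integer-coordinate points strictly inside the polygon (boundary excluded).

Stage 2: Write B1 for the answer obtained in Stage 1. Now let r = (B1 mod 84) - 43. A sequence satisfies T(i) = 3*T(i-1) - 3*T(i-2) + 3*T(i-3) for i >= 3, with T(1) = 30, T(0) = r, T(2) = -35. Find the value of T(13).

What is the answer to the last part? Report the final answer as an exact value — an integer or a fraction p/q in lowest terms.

-638442

Stage 1: cross terms: (23*-29 - 39*-28)=425, (39*8 - 10*-29)=602, (10*-28 - 23*8)=-464; twice the area = |563| = 563; area = 563/2; boundary points = 1 + 1 + 1 = 3; strictly interior points = area - boundary/2 + 1 = 281; answer 281
Stage 2: B1 = 281; r = -14; T(3) = 3*(-35) - 3*(30) + 3*(-14) = -237; iterating: T(3)=-237, T(4)=-516, T(5)=-942, T(6)=-1989, T(7)=-4689, T(8)=-10926, T(9)=-24678, T(10)=-55323, T(11)=-124713, T(12)=-282204, T(13)=-638442; answer -638442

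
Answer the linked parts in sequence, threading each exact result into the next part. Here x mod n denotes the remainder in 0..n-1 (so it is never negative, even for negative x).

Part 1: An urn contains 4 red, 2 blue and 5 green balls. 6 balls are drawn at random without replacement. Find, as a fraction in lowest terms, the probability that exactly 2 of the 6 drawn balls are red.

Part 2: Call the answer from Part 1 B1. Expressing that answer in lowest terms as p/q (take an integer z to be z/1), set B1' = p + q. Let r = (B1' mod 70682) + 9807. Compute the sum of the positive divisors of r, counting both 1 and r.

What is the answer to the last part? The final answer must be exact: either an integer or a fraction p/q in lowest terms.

11520

Part 1: total draws C(11,6) = 462; favorable C(4,2)*C(7,4) = 210; P = 5/11; answer 5/11
Part 2: B1 = 5/11; threaded value p + q = 16; r = 9823; 9823 = 11 * 19 * 47; sigma = (1 + 11) * (1 + 19) * (1 + 47) = 12 * 20 * 48 = 11520; answer 11520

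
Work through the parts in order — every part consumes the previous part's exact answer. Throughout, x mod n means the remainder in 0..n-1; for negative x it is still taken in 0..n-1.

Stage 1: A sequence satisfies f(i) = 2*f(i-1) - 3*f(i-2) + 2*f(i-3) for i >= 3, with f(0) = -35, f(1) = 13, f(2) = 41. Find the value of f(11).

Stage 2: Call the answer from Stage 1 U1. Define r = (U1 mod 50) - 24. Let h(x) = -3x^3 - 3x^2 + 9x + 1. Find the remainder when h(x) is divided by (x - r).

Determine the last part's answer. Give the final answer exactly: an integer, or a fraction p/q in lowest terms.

26272

Stage 1: f(3) = 2*(41) - 3*(13) + 2*(-35) = -27; iterating: f(3)=-27, f(4)=-151, f(5)=-139, f(6)=121, f(7)=357, f(8)=73, f(9)=-683, f(10)=-871, f(11)=453; answer 453
Stage 2: U1 = 453; r = -21; remainder = value at the root: -3*(-21)^3 - 3*(-21)^2 + 9*(-21)^1 + 1 = (27783) + (-1323) + (-189) + (1) = 26272; answer 26272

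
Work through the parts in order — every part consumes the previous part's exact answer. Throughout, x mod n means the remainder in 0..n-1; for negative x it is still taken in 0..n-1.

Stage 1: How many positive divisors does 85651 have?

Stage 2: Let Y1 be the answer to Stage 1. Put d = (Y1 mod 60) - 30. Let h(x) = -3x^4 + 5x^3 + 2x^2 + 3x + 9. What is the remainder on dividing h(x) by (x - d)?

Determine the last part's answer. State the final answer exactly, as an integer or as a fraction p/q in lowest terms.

-1457525

Stage 1: 85651 = 97 * 883; number of divisors = (1+1) * (1+1) = 4; answer 4
Stage 2: Y1 = 4; d = -26; remainder = value at the root: -3*(-26)^4 + 5*(-26)^3 + 2*(-26)^2 + 3*(-26)^1 + 9 = (-1370928) + (-87880) + (1352) + (-78) + (9) = -1457525; answer -1457525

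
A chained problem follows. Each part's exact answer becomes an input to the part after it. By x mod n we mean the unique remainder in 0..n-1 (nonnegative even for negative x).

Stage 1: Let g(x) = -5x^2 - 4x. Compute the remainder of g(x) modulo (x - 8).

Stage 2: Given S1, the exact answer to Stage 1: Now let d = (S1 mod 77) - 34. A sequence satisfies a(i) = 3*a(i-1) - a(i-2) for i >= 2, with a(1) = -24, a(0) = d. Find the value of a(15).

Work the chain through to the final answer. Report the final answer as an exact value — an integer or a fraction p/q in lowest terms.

-19651149

Stage 1: remainder = value at the root: -5*(8)^2 - 4*(8)^1 = (-320) + (-32) = -352; answer -352
Stage 2: S1 = -352; d = -1; a(2) = 3*(-24) - 1*(-1) = -71; iterating: a(2)=-71, a(3)=-189, a(4)=-496, a(5)=-1299, a(6)=-3401, a(7)=-8904, a(8)=-23311, a(9)=-61029, a(10)=-159776, a(11)=-418299, a(12)=-1095121, a(13)=-2867064, a(14)=-7506071, a(15)=-19651149; answer -19651149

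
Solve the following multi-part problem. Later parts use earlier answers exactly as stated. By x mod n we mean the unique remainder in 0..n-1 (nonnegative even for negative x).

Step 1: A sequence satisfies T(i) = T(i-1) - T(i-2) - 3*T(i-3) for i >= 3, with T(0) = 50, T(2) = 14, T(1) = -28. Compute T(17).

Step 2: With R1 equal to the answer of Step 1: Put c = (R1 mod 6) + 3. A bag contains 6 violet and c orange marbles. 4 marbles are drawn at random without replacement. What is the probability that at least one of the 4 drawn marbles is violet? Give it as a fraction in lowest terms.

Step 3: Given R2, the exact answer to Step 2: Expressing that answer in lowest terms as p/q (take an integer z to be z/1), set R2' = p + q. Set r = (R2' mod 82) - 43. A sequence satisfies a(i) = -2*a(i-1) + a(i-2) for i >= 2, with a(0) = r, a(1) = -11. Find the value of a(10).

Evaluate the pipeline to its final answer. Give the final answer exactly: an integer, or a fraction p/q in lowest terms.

16308

Step 1: T(3) = 1*(14) - 1*(-28) - 3*(50) = -108; iterating: T(3)=-108, T(4)=-38, T(5)=28, T(6)=390, T(7)=476, T(8)=2, T(9)=-1644, T(10)=-3074, T(11)=-1436, T(12)=6570, T(13)=17228, T(14)=14966, T(15)=-21972, T(16)=-88622, T(17)=-111548; answer -111548
Step 2: R1 = -111548; c = 7; total draws C(13,4) = 715; complement C(7,4) = 35; favorable 715 - 35 = 680; P = 136/143; answer 136/143
Step 3: R2 = 136/143; threaded value p + q = 279; r = -10; a(2) = -2*(-11) + 1*(-10) = 12; iterating: a(2)=12, a(3)=-35, a(4)=82, a(5)=-199, a(6)=480, a(7)=-1159, a(8)=2798, a(9)=-6755, a(10)=16308; answer 16308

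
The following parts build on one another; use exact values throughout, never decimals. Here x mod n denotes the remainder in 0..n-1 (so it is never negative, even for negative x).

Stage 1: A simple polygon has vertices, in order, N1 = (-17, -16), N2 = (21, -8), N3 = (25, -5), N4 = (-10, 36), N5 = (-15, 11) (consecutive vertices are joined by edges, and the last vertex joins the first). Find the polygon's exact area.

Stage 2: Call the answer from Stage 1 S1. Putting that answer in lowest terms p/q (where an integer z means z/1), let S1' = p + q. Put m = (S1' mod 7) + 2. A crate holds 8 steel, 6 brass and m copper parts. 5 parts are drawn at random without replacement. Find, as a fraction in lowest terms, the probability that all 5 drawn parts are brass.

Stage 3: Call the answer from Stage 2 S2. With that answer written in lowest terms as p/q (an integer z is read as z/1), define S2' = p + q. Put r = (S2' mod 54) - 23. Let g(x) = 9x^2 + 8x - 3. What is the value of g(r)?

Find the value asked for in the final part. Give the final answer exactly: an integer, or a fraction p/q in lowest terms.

Stage 1: cross terms: (-17*-8 - 21*-16)=472, (21*-5 - 25*-8)=95, (25*36 - -10*-5)=850, (-10*11 - -15*36)=430, (-15*-16 - -17*11)=427; twice the area = |2274| = 2274; area = 1137; answer 1137
Stage 2: S1 = 1137; threaded value p + q = 1138; m = 6; total draws C(20,5) = 15504; favorable C(6,5) = 6; P = 1/2584; answer 1/2584
Stage 3: S2 = 1/2584; threaded value p + q = 2585; r = 24; 9*(24)^2 + 8*(24)^1 - 3 = (5184) + (192) + (-3) = 5373; answer 5373

5373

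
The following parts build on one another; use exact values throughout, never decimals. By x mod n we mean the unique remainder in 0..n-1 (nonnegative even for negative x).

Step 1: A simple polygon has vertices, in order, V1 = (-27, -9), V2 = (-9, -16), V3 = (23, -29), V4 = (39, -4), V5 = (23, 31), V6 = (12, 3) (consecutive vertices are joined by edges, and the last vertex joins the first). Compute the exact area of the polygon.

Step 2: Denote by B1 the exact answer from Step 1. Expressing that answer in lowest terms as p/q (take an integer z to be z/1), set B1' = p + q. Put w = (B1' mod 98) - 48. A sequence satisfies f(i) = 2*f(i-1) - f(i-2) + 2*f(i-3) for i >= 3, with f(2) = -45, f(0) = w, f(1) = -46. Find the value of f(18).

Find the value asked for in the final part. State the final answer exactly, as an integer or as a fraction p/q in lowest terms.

-3512721

Step 1: cross terms: (-27*-16 - -9*-9)=351, (-9*-29 - 23*-16)=629, (23*-4 - 39*-29)=1039, (39*31 - 23*-4)=1301, (23*3 - 12*31)=-303, (12*-9 - -27*3)=-27; twice the area = |2990| = 2990; area = 1495; answer 1495
Step 2: B1 = 1495; threaded value p + q = 1496; w = -22; f(3) = 2*(-45) - 1*(-46) + 2*(-22) = -88; iterating: f(3)=-88, f(4)=-223, f(5)=-448, f(6)=-849, f(7)=-1696, f(8)=-3439, f(9)=-6880, f(10)=-13713, f(11)=-27424, f(12)=-54895, f(13)=-109792, f(14)=-219537, f(15)=-439072, f(16)=-878191, f(17)=-1756384, f(18)=-3512721; answer -3512721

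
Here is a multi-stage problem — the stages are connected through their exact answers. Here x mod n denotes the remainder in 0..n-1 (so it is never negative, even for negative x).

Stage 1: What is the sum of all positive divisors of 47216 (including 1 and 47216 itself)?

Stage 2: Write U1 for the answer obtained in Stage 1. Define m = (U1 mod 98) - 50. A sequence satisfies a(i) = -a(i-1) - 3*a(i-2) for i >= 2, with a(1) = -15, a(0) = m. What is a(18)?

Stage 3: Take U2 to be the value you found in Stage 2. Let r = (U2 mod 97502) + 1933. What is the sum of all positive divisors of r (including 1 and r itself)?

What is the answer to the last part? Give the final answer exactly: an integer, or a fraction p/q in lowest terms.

Stage 1: 47216 = 2^4 * 13 * 227; sigma = (1 + 2 + 4 + 8 + 16) * (1 + 13) * (1 + 227) = 31 * 14 * 228 = 98952; answer 98952
Stage 2: U1 = 98952; m = 20; a(2) = -1*(-15) - 3*(20) = -45; iterating: a(2)=-45, a(3)=90, a(4)=45, a(5)=-315, a(6)=180, a(7)=765, a(8)=-1305, a(9)=-990, a(10)=4905, a(11)=-1935, a(12)=-12780, a(13)=18585, a(14)=19755, a(15)=-75510, a(16)=16245, a(17)=210285, a(18)=-259020; answer -259020
Stage 3: U2 = -259020; r = 35419; 35419 is prime, so its only divisors are 1 and 35419; sigma = 1 + 35419 = 35420; answer 35420

35420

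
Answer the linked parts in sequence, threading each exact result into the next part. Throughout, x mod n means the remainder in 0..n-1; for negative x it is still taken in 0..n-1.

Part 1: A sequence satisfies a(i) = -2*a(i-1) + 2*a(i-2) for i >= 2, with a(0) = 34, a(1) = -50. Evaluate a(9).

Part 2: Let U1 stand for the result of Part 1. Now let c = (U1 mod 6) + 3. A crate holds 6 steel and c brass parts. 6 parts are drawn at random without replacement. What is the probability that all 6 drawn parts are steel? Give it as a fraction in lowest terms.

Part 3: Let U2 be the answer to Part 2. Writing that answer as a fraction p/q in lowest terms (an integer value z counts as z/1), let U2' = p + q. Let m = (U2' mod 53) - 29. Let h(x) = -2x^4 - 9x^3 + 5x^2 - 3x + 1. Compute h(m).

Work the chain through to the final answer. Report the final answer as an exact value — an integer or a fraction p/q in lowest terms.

-28529

Part 1: a(2) = -2*(-50) + 2*(34) = 168; iterating: a(2)=168, a(3)=-436, a(4)=1208, a(5)=-3288, a(6)=8992, a(7)=-24560, a(8)=67104, a(9)=-183328; answer -183328
Part 2: U1 = -183328; c = 5; total draws C(11,6) = 462; favorable C(6,6) = 1; P = 1/462; answer 1/462
Part 3: U2 = 1/462; threaded value p + q = 463; m = 10; -2*(10)^4 - 9*(10)^3 + 5*(10)^2 - 3*(10)^1 + 1 = (-20000) + (-9000) + (500) + (-30) + (1) = -28529; answer -28529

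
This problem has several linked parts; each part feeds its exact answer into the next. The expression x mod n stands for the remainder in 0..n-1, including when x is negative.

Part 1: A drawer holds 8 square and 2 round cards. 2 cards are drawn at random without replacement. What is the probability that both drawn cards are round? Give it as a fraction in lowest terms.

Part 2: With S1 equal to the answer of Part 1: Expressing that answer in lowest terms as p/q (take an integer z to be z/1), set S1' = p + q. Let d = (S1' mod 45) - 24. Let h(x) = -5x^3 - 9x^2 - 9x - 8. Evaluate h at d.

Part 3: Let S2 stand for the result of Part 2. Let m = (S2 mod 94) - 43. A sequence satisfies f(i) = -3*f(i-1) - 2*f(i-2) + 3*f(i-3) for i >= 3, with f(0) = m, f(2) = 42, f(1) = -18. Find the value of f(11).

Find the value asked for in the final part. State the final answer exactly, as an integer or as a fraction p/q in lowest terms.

Part 1: total draws C(10,2) = 45; favorable C(2,2) = 1; P = 1/45; answer 1/45
Part 2: S1 = 1/45; threaded value p + q = 46; d = -23; -5*(-23)^3 - 9*(-23)^2 - 9*(-23)^1 - 8 = (60835) + (-4761) + (207) + (-8) = 56273; answer 56273
Part 3: S2 = 56273; m = 18; f(3) = -3*(42) - 2*(-18) + 3*(18) = -36; iterating: f(3)=-36, f(4)=-30, f(5)=288, f(6)=-912, f(7)=2070, f(8)=-3522, f(9)=3690, f(10)=2184, f(11)=-24498; answer -24498

-24498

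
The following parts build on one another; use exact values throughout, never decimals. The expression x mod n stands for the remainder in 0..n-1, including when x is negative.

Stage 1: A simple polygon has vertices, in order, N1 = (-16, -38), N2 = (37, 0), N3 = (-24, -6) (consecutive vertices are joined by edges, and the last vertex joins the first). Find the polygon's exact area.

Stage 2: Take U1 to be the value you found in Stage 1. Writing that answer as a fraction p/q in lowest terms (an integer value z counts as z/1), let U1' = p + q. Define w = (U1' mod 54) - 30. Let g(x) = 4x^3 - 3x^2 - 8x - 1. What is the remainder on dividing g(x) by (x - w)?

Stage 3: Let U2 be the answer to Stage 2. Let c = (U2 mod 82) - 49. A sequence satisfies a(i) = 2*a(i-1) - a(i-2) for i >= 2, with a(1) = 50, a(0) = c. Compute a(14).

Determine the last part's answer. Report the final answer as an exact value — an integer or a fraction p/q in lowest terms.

1337

Stage 1: cross terms: (-16*0 - 37*-38)=1406, (37*-6 - -24*0)=-222, (-24*-38 - -16*-6)=816; twice the area = |2000| = 2000; area = 1000; answer 1000
Stage 2: U1 = 1000; threaded value p + q = 1001; w = -1; remainder = value at the root: 4*(-1)^3 - 3*(-1)^2 - 8*(-1)^1 - 1 = (-4) + (-3) + (8) + (-1) = 0; answer 0
Stage 3: U2 = 0; c = -49; a(2) = 2*(50) - 1*(-49) = 149; iterating: a(2)=149, a(3)=248, a(4)=347, a(5)=446, a(6)=545, a(7)=644, a(8)=743, a(9)=842, a(10)=941, a(11)=1040, a(12)=1139, a(13)=1238, a(14)=1337; answer 1337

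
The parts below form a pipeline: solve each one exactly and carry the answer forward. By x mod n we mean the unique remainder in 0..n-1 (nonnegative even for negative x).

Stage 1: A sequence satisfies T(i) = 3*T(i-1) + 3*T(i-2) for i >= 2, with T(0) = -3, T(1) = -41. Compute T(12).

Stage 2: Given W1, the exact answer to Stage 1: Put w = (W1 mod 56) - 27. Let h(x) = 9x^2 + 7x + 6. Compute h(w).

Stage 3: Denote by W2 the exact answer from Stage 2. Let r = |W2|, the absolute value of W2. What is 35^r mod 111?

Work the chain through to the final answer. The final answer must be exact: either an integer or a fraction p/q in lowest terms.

46

Stage 1: T(2) = 3*(-41) + 3*(-3) = -132; iterating: T(2)=-132, T(3)=-519, T(4)=-1953, T(5)=-7416, T(6)=-28107, T(7)=-106569, T(8)=-404028, T(9)=-1531791, T(10)=-5807457, T(11)=-22017744, T(12)=-83475603; answer -83475603
Stage 2: W1 = -83475603; w = -14; 9*(-14)^2 + 7*(-14)^1 + 6 = (1764) + (-98) + (6) = 1672; answer 1672
Stage 3: W2 = 1672; r = 1672; squarings mod 111: 35^1=35, 35^2=4, 35^4=16, 35^8=34, 35^16=46, 35^32=7, 35^64=49, 35^128=70, 35^256=16, 35^512=34, 35^1024=46; 35^1672 = 35^8 * 35^128 * 35^512 * 35^1024 = 46 (mod 111); answer 46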